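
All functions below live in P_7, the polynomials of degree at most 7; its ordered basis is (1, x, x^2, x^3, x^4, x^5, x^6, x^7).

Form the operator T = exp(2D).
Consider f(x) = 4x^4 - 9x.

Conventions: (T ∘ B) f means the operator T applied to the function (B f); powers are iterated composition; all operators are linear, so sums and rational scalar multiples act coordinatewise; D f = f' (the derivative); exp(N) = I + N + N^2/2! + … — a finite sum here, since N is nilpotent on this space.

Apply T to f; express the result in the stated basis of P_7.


the image equals g(x) = 4x^4 + 32x^3 + 96x^2 + 119x + 46

order-1 term: 32x^3 - 18
order-2 term: 96x^2
order-3 term: 128x
order-4 term: 64
the series for exp(2D) f terminates at order 4
exp(2D) f = 4x^4 + 32x^3 + 96x^2 + 119x + 46


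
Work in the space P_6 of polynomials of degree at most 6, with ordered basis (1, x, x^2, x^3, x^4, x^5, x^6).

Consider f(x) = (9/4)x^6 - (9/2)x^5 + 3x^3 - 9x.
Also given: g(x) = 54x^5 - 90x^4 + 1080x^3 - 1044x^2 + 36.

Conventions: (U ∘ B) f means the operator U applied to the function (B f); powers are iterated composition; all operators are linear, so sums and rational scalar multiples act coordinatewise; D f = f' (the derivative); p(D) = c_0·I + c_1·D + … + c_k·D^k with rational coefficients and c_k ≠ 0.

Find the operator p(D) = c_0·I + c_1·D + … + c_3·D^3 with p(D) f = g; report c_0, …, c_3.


D^0 f = (9/4)x^6 - (9/2)x^5 + 3x^3 - 9x
D^1 f = (27/2)x^5 - (45/2)x^4 + 9x^2 - 9
D^2 f = (135/2)x^4 - 90x^3 + 18x
D^3 f = 270x^3 - 270x^2 + 18
matching coefficients of g against c_0 f + c_1 Df + … from the top degree down determines the c_i
solution: c_0 = 0, c_1 = 4, c_2 = 0, c_3 = 4

p(D) = 4·D + 4·D^3, i.e. c_0 = 0, c_1 = 4, c_2 = 0, c_3 = 4


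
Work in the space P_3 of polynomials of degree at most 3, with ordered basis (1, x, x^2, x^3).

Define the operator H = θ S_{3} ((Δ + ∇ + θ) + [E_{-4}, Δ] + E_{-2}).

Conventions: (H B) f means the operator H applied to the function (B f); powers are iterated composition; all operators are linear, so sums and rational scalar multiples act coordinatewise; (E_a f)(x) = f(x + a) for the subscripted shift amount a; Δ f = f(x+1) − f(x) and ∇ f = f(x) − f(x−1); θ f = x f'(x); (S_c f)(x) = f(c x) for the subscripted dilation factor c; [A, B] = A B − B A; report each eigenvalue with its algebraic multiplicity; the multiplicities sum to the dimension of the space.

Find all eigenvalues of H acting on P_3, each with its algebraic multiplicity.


λ = 0 (multiplicity 1), λ = 6 (multiplicity 1), λ = 54 (multiplicity 1), λ = 324 (multiplicity 1)

image of 1: 0
image of x: 6x
image of x^2: 54x^2
image of x^3: 324x^3 + 36x
the matrix is upper triangular; its diagonal is (0, 6, 54, 324)
for a triangular matrix the eigenvalues are the diagonal entries, with algebraic multiplicity their repetition count


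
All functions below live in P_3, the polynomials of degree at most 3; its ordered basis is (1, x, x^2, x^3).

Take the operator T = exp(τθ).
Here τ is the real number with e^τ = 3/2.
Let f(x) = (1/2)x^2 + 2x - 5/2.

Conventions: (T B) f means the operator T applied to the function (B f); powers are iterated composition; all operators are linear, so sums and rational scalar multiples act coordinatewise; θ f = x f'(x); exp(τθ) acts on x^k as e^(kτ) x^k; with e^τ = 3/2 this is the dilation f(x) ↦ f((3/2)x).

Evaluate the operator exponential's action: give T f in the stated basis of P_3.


exp(τθ) x^k = e^(kτ) x^k; with e^τ = 3/2 this sends x^k to (3/2)^k x^k
x ↦ 3/2 x
x^2 ↦ 9/4 x^2
applying this coordinatewise to f: exp(τθ) f = (9/8)x^2 + 3x - 5/2

the result is g(x) = (9/8)x^2 + 3x - 5/2


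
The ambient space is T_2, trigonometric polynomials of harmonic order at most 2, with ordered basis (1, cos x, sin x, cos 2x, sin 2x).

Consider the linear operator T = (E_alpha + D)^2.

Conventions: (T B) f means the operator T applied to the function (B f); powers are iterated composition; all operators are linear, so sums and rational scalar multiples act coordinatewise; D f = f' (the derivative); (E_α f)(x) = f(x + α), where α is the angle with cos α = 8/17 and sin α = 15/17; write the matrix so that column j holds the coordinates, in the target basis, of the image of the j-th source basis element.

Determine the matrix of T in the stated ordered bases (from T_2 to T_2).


image of 1: 1
image of cos x: -(960/289)cos x - (512/289)sin x
image of sin x: (512/289)cos x - (960/289)sin x
image of cos 2x: -(643203/83521)cos 2x + (263396/83521)sin 2x
image of sin 2x: -(263396/83521)cos 2x - (643203/83521)sin 2x
each image's coordinates form column j of the matrix

the matrix is [[1, 0, 0, 0, 0]; [0, -960/289, 512/289, 0, 0]; [0, -512/289, -960/289, 0, 0]; [0, 0, 0, -643203/83521, -263396/83521]; [0, 0, 0, 263396/83521, -643203/83521]] (rows listed top to bottom)


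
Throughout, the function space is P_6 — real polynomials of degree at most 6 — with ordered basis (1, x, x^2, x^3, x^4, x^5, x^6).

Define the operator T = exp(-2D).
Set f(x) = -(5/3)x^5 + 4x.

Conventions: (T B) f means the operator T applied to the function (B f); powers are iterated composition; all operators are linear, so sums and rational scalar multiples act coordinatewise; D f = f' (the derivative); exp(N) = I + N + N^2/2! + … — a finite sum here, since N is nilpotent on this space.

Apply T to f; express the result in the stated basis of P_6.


order-1 term: (50/3)x^4 - 8
order-2 term: -(200/3)x^3
order-3 term: (400/3)x^2
order-4 term: -(400/3)x
order-5 term: 160/3
the series for exp(-2D) f terminates at order 5
exp(-2D) f = -(5/3)x^5 + (50/3)x^4 - (200/3)x^3 + (400/3)x^2 - (388/3)x + 136/3

the image equals g(x) = -(5/3)x^5 + (50/3)x^4 - (200/3)x^3 + (400/3)x^2 - (388/3)x + 136/3


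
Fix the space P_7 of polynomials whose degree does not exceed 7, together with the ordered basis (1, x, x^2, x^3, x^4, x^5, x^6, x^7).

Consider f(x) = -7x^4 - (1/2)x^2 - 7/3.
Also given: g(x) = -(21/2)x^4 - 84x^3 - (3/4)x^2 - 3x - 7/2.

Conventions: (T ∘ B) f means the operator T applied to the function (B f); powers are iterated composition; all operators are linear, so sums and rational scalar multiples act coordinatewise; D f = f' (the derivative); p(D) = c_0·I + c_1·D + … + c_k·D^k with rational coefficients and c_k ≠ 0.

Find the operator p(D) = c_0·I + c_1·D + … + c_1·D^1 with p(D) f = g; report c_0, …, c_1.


D^0 f = -7x^4 - (1/2)x^2 - 7/3
D^1 f = -28x^3 - x
matching coefficients of g against c_0 f + c_1 Df + … from the top degree down determines the c_i
solution: c_0 = 3/2, c_1 = 3

c_0 = 3/2, c_1 = 3


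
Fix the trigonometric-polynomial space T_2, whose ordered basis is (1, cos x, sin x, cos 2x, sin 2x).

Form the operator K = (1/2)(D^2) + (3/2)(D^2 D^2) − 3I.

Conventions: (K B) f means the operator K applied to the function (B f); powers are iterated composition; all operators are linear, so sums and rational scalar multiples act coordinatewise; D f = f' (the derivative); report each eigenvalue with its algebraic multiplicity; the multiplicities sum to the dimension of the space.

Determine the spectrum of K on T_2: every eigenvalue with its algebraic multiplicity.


image of 1: -3
image of cos x: -2cos x
image of sin x: -2sin x
image of cos 2x: 19cos 2x
image of sin 2x: 19sin 2x
the matrix is diagonal; its diagonal is (-3, -2, -2, 19, 19)
for a triangular matrix the eigenvalues are the diagonal entries, with algebraic multiplicity their repetition count

λ = -3 (multiplicity 1), λ = -2 (multiplicity 2), λ = 19 (multiplicity 2)


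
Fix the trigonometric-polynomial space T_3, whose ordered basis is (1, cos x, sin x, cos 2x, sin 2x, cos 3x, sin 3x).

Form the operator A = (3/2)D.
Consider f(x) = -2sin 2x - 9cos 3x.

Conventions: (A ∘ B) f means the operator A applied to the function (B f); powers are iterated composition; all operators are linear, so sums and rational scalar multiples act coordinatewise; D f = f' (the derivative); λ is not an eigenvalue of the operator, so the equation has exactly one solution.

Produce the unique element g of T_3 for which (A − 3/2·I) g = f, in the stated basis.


the image equals g(x) = (8/15)cos 2x + (4/15)sin 2x + (3/5)cos 3x - (9/5)sin 3x

write g with unknown coordinates in the stated basis and equate coefficients in (A − 3/2·I) g = f
solving from the highest basis element down gives g = (8/15)cos 2x + (4/15)sin 2x + (3/5)cos 3x - (9/5)sin 3x
check: A g = (4/5)cos 2x - (8/5)sin 2x - (81/10)cos 3x - (27/10)sin 3x
so A g − 3/2·g = -2sin 2x - 9cos 3x = f ✓


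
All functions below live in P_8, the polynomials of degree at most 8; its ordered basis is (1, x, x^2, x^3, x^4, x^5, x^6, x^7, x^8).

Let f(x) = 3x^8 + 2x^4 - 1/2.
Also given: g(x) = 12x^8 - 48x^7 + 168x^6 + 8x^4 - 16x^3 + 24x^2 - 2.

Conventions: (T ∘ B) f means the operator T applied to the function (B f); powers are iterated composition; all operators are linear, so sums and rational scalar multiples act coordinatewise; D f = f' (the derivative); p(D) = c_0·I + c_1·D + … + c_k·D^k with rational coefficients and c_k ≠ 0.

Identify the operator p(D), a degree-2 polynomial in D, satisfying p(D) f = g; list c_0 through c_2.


c_0 = 4, c_1 = -2, c_2 = 1

D^0 f = 3x^8 + 2x^4 - 1/2
D^1 f = 24x^7 + 8x^3
D^2 f = 168x^6 + 24x^2
matching coefficients of g against c_0 f + c_1 Df + … from the top degree down determines the c_i
solution: c_0 = 4, c_1 = -2, c_2 = 1


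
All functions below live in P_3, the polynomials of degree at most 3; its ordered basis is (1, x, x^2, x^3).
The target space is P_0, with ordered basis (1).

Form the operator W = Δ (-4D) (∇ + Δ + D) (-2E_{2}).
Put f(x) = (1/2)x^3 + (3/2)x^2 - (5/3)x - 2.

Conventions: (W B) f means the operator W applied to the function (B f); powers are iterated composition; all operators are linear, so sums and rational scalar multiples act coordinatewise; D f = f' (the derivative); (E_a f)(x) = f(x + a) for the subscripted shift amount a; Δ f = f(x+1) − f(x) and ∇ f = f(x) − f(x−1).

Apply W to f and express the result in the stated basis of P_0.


g(x) = 72

E_{2} f = (1/2)x^3 + (9/2)x^2 + (31/3)x + 14/3
(-2E_{2}) f = -x^3 - 9x^2 - (62/3)x - 28/3
∇ (-2E_{2}) f = -3x^2 - 15x - 38/3
Δ (-2E_{2}) f = -3x^2 - 21x - 92/3
D (-2E_{2}) f = -3x^2 - 18x - 62/3
(∇ + Δ + D) (-2E_{2}) f = -9x^2 - 54x - 64
D (∇ + Δ + D) (-2E_{2}) f = -18x - 54
(-4D) (∇ + Δ + D) (-2E_{2}) f = 72x + 216
Δ ((-4D) (∇ + Δ + D) (-2E_{2})) f = 72


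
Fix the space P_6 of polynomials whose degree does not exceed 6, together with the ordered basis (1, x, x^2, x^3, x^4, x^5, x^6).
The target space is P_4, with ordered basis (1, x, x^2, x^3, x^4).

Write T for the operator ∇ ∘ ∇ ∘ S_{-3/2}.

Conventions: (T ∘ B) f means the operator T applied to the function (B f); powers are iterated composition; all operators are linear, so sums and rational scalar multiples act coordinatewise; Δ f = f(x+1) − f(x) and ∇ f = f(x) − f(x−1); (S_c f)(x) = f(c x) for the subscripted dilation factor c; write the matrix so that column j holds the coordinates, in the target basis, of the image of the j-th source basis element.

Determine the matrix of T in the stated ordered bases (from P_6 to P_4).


the matrix is [[0, 0, 9/2, 81/4, 567/8, 3645/16, 22599/32]; [0, 0, 0, -81/4, -243/2, -8505/16, -32805/16]; [0, 0, 0, 0, 243/4, 3645/8, 76545/32]; [0, 0, 0, 0, 0, -1215/8, -10935/8]; [0, 0, 0, 0, 0, 0, 10935/32]] (rows listed top to bottom)

image of 1: 0
image of x: 0
image of x^2: 9/2
image of x^3: -(81/4)x + 81/4
image of x^4: (243/4)x^2 - (243/2)x + 567/8
image of x^5: -(1215/8)x^3 + (3645/8)x^2 - (8505/16)x + 3645/16
image of x^6: (10935/32)x^4 - (10935/8)x^3 + (76545/32)x^2 - (32805/16)x + 22599/32
each image's coordinates form column j of the matrix


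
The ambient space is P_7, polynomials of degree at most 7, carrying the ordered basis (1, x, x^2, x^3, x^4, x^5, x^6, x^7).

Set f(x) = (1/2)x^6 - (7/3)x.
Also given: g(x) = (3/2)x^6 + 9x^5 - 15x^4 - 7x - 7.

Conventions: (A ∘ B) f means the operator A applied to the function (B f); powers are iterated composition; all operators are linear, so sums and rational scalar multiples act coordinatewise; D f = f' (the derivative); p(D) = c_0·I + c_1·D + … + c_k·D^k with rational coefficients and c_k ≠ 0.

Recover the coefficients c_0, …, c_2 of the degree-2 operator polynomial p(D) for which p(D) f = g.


D^0 f = (1/2)x^6 - (7/3)x
D^1 f = 3x^5 - 7/3
D^2 f = 15x^4
matching coefficients of g against c_0 f + c_1 Df + … from the top degree down determines the c_i
solution: c_0 = 3, c_1 = 3, c_2 = -1

c_0 = 3, c_1 = 3, c_2 = -1


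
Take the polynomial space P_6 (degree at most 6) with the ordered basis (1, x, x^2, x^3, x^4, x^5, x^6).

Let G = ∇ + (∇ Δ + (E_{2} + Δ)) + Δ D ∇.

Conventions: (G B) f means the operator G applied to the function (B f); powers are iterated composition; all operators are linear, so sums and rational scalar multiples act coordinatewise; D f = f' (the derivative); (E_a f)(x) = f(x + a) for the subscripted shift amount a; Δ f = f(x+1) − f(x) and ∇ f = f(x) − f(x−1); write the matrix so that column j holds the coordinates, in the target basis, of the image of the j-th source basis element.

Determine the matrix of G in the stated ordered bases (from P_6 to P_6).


image of 1: 1
image of x: x + 4
image of x^2: x^2 + 8x + 6
image of x^3: x^3 + 12x^2 + 18x + 16
image of x^4: x^4 + 16x^3 + 36x^2 + 64x + 18
image of x^5: x^5 + 20x^4 + 60x^3 + 160x^2 + 90x + 44
image of x^6: x^6 + 24x^5 + 90x^4 + 320x^3 + 270x^2 + 264x + 66
each image's coordinates form column j of the matrix

the matrix is [[1, 4, 6, 16, 18, 44, 66]; [0, 1, 8, 18, 64, 90, 264]; [0, 0, 1, 12, 36, 160, 270]; [0, 0, 0, 1, 16, 60, 320]; [0, 0, 0, 0, 1, 20, 90]; [0, 0, 0, 0, 0, 1, 24]; [0, 0, 0, 0, 0, 0, 1]] (rows listed top to bottom)


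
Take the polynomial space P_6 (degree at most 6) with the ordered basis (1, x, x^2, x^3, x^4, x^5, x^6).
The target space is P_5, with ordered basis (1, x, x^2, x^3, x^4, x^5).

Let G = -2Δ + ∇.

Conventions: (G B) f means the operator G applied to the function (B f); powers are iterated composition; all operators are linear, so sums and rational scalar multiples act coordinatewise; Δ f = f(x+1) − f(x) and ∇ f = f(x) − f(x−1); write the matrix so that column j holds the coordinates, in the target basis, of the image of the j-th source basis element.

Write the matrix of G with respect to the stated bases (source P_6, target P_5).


the matrix is [[0, -1, -3, -1, -3, -1, -3]; [0, 0, -2, -9, -4, -15, -6]; [0, 0, 0, -3, -18, -10, -45]; [0, 0, 0, 0, -4, -30, -20]; [0, 0, 0, 0, 0, -5, -45]; [0, 0, 0, 0, 0, 0, -6]] (rows listed top to bottom)

image of 1: 0
image of x: -1
image of x^2: -2x - 3
image of x^3: -3x^2 - 9x - 1
image of x^4: -4x^3 - 18x^2 - 4x - 3
image of x^5: -5x^4 - 30x^3 - 10x^2 - 15x - 1
image of x^6: -6x^5 - 45x^4 - 20x^3 - 45x^2 - 6x - 3
each image's coordinates form column j of the matrix


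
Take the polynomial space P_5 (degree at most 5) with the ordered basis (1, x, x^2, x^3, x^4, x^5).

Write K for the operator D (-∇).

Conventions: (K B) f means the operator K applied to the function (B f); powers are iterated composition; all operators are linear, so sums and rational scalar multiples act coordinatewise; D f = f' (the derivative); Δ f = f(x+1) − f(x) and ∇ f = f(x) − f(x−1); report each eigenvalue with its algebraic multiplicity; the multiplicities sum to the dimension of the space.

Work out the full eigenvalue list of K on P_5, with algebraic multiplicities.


λ = 0 (multiplicity 6)

image of 1: 0
image of x: 0
image of x^2: -2
image of x^3: -6x + 3
image of x^4: -12x^2 + 12x - 4
image of x^5: -20x^3 + 30x^2 - 20x + 5
the matrix is upper triangular; its diagonal is (0, 0, 0, 0, 0, 0)
for a triangular matrix the eigenvalues are the diagonal entries, with algebraic multiplicity their repetition count


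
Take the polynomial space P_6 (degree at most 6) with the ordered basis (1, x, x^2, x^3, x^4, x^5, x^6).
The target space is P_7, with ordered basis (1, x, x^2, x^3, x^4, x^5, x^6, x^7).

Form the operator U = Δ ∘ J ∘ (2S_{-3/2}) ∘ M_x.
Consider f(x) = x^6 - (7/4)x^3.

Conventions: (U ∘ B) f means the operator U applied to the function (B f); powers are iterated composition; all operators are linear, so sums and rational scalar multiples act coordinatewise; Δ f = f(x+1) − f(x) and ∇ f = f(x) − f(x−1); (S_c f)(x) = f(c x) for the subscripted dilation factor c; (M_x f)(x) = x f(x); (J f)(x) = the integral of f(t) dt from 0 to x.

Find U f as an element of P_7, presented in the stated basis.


M_x f = x^7 - (7/4)x^4
S_{-3/2} M_x f = -(2187/128)x^7 - (567/64)x^4
(2S_{-3/2}) M_x f = -(2187/64)x^7 - (567/32)x^4
J (2S_{-3/2}) M_x f = -(2187/512)x^8 - (567/160)x^5
Δ J (2S_{-3/2}) M_x f = -(2187/64)x^7 - (15309/128)x^6 - (15309/64)x^5 - (81081/256)x^4 - (17577/64)x^3 - (19845/128)x^2 - (3321/64)x - 20007/2560

the image equals g(x) = -(2187/64)x^7 - (15309/128)x^6 - (15309/64)x^5 - (81081/256)x^4 - (17577/64)x^3 - (19845/128)x^2 - (3321/64)x - 20007/2560


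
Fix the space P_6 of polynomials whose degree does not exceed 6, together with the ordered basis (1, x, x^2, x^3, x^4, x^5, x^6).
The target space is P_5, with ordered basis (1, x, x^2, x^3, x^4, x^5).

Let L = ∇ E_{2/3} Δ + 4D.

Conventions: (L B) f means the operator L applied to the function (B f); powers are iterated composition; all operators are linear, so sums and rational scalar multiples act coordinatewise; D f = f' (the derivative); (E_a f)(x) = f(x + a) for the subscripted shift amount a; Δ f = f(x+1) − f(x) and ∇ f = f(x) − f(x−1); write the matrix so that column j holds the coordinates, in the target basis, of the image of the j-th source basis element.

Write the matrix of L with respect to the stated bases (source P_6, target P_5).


image of 1: 0
image of x: 4
image of x^2: 8x + 2
image of x^3: 12x^2 + 6x + 4
image of x^4: 16x^3 + 12x^2 + 16x + 22/3
image of x^5: 20x^4 + 20x^3 + 40x^2 + (110/3)x + 340/27
image of x^6: 24x^5 + 30x^4 + 80x^3 + 110x^2 + (680/9)x + 574/27
each image's coordinates form column j of the matrix

the matrix is [[0, 4, 2, 4, 22/3, 340/27, 574/27]; [0, 0, 8, 6, 16, 110/3, 680/9]; [0, 0, 0, 12, 12, 40, 110]; [0, 0, 0, 0, 16, 20, 80]; [0, 0, 0, 0, 0, 20, 30]; [0, 0, 0, 0, 0, 0, 24]] (rows listed top to bottom)


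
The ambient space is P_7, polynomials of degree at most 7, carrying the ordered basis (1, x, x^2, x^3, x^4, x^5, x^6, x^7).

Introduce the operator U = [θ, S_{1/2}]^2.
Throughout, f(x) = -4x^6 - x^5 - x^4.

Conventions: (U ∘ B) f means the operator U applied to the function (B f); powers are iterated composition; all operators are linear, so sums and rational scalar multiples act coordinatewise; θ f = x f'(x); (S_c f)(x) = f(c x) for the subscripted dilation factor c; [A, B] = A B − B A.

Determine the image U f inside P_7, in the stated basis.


the result is g(x) = 0

S_{1/2} f = -(1/16)x^6 - (1/32)x^5 - (1/16)x^4
θ S_{1/2} f = -(3/8)x^6 - (5/32)x^5 - (1/4)x^4
θ f = -24x^6 - 5x^5 - 4x^4
S_{1/2} θ f = -(3/8)x^6 - (5/32)x^5 - (1/4)x^4
[θ, S_{1/2}] f = 0
S_{1/2} [θ, S_{1/2}] f = 0
θ S_{1/2} [θ, S_{1/2}] f = 0
θ [θ, S_{1/2}] f = 0
S_{1/2} θ [θ, S_{1/2}] f = 0
[θ, S_{1/2}] [θ, S_{1/2}] f = 0


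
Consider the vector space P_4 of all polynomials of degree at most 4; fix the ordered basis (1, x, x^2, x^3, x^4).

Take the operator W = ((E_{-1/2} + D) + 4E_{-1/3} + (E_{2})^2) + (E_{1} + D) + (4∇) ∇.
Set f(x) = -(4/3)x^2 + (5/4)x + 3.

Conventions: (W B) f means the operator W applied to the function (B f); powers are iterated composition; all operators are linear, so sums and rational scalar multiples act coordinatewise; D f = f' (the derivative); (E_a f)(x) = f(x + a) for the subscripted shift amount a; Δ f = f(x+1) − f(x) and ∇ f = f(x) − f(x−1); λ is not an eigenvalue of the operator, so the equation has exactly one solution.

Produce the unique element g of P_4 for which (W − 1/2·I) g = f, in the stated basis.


the image equals g(x) = -(8/39)x^2 + (1577/3042)x + 11341/13182

write g with unknown coordinates in the stated basis and equate coefficients in (W − 1/2·I) g = f
solving from the highest basis element down gives g = -(8/39)x^2 + (1577/3042)x + 11341/13182
check: W g = -(56/39)x^2 + (4591/3042)x + 90433/26364
so W g − 1/2·g = -(4/3)x^2 + (5/4)x + 3 = f ✓


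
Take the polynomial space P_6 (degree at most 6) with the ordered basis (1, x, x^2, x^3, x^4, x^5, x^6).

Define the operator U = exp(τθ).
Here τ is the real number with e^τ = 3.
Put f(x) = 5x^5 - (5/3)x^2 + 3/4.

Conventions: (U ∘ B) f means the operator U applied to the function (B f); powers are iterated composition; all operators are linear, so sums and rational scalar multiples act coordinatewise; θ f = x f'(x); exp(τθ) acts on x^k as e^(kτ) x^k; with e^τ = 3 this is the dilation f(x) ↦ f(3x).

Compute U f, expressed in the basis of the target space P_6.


exp(τθ) x^k = e^(kτ) x^k; with e^τ = 3 this sends x^k to 3^k x^k
x^2 ↦ 9 x^2
x^5 ↦ 243 x^5
applying this coordinatewise to f: exp(τθ) f = 1215x^5 - 15x^2 + 3/4

the result is g(x) = 1215x^5 - 15x^2 + 3/4


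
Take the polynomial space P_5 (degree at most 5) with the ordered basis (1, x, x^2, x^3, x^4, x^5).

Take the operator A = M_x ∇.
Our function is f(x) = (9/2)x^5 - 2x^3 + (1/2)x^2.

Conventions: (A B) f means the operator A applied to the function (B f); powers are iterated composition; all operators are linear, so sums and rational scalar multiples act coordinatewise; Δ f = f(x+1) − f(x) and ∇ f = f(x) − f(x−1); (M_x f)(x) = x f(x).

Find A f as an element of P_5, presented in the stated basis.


∇ f = (45/2)x^4 - 45x^3 + 39x^2 - (31/2)x + 2
M_x ∇ f = (45/2)x^5 - 45x^4 + 39x^3 - (31/2)x^2 + 2x

the image equals g(x) = (45/2)x^5 - 45x^4 + 39x^3 - (31/2)x^2 + 2x


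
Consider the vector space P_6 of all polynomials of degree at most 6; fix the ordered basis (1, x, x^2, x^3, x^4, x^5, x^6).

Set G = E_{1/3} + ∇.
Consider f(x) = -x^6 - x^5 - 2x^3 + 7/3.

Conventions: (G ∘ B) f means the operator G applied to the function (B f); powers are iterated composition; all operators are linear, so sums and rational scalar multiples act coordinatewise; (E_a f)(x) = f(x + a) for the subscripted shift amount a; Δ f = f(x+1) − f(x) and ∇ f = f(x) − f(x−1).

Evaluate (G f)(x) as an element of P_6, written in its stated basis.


g(x) = -x^6 - 9x^5 + (20/3)x^4 - (374/27)x^3 - (32/9)x^2 + (344/81)x + 185/729

E_{1/3} f = -x^6 - 3x^5 - (10/3)x^4 - (104/27)x^3 - (23/9)x^2 - (61/81)x + 1643/729
∇ f = -6x^5 + 10x^4 - 10x^3 - x^2 + 5x - 2
(E_{1/3} + ∇) f = -x^6 - 9x^5 + (20/3)x^4 - (374/27)x^3 - (32/9)x^2 + (344/81)x + 185/729


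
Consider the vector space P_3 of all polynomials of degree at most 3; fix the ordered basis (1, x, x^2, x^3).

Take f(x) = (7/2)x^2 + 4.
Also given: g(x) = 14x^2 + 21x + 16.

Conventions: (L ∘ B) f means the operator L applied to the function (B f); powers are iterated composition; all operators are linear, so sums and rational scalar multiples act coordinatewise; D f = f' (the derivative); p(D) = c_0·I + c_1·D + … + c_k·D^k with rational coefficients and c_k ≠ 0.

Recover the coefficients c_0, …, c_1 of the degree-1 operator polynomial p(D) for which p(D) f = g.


c_0 = 4, c_1 = 3

D^0 f = (7/2)x^2 + 4
D^1 f = 7x
matching coefficients of g against c_0 f + c_1 Df + … from the top degree down determines the c_i
solution: c_0 = 4, c_1 = 3


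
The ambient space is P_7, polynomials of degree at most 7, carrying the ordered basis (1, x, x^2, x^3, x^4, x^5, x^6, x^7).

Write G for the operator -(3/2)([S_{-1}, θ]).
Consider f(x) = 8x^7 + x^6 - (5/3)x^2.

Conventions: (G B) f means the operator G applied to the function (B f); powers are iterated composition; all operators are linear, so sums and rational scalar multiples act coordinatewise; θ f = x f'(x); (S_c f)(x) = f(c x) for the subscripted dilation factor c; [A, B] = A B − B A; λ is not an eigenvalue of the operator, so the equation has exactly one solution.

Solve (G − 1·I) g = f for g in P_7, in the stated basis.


write g with unknown coordinates in the stated basis and equate coefficients in (G − 1·I) g = f
solving from the highest basis element down gives g = -8x^7 - x^6 + (5/3)x^2
check: G g = 0
so G g − 1·g = 8x^7 + x^6 - (5/3)x^2 = f ✓

g(x) = -8x^7 - x^6 + (5/3)x^2


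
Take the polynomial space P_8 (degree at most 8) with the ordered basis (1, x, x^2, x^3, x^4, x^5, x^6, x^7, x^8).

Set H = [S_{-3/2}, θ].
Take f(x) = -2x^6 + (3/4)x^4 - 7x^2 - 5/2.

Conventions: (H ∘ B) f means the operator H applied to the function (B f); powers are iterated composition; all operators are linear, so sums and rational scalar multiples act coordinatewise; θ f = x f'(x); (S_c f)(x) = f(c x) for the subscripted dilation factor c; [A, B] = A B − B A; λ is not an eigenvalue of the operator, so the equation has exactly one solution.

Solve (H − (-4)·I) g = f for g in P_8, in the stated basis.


the result is g(x) = -(1/2)x^6 + (3/16)x^4 - (7/4)x^2 - 5/8

write g with unknown coordinates in the stated basis and equate coefficients in (H − (-4)·I) g = f
solving from the highest basis element down gives g = -(1/2)x^6 + (3/16)x^4 - (7/4)x^2 - 5/8
check: H g = 0
so H g − (-4)·g = -2x^6 + (3/4)x^4 - 7x^2 - 5/2 = f ✓


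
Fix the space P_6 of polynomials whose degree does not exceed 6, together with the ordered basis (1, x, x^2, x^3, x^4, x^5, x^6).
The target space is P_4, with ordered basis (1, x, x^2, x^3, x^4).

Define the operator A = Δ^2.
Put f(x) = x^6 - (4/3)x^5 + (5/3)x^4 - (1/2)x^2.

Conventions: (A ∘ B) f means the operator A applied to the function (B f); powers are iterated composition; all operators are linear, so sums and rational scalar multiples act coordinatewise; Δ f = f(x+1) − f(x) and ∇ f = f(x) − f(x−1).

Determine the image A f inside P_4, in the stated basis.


the image equals g(x) = 30x^4 + (280/3)x^3 + 150x^2 + (380/3)x + 133/3

Δ f = 6x^5 + (25/3)x^4 + (40/3)x^3 + (35/3)x^2 + 5x + 5/6
Δ Δ f = 30x^4 + (280/3)x^3 + 150x^2 + (380/3)x + 133/3


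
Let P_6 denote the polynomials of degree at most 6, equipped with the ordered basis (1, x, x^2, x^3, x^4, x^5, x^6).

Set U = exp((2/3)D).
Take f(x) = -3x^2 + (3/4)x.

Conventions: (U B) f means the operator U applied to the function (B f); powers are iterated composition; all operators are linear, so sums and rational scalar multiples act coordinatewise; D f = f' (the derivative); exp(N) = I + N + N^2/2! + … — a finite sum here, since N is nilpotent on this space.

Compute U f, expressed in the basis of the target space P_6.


g(x) = -3x^2 - (13/4)x - 5/6

order-1 term: -4x + 1/2
order-2 term: -4/3
the series for exp((2/3)D) f terminates at order 2
exp((2/3)D) f = -3x^2 - (13/4)x - 5/6


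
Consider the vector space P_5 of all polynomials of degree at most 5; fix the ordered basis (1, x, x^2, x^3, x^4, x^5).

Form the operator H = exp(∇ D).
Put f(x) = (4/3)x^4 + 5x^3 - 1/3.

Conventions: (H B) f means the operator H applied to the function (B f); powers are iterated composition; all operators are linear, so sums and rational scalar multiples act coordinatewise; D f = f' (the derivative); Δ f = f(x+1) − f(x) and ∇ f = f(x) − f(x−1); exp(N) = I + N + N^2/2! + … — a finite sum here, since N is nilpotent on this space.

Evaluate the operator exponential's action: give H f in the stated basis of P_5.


order-1 term: 16x^2 + 14x - 29/3
order-2 term: 16
the series for exp(∇ D) f terminates at order 2
exp(∇ D) f = (4/3)x^4 + 5x^3 + 16x^2 + 14x + 6

the image equals g(x) = (4/3)x^4 + 5x^3 + 16x^2 + 14x + 6


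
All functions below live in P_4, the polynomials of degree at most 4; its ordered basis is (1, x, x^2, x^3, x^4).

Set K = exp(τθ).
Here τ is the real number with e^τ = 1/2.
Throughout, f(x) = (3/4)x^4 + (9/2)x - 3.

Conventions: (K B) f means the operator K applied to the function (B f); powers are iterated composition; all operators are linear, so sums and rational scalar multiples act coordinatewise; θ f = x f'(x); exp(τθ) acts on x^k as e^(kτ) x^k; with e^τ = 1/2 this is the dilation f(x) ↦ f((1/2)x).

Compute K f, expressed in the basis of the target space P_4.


exp(τθ) x^k = e^(kτ) x^k; with e^τ = 1/2 this sends x^k to (1/2)^k x^k
x ↦ 1/2 x
x^4 ↦ 1/16 x^4
applying this coordinatewise to f: exp(τθ) f = (3/64)x^4 + (9/4)x - 3

the result is g(x) = (3/64)x^4 + (9/4)x - 3


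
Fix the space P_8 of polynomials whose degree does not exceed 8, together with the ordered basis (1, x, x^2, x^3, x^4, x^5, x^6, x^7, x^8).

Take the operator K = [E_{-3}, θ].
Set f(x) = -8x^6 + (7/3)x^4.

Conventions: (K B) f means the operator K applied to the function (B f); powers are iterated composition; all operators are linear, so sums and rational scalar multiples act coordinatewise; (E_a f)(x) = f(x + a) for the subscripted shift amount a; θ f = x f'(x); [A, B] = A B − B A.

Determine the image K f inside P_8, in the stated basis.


θ f = -48x^6 + (28/3)x^4
E_{-3} θ f = -48x^6 + 864x^5 - (19412/3)x^4 + 25808x^3 - 57816x^2 + 68976x - 34236
E_{-3} f = -8x^6 + 144x^5 - (3233/3)x^4 + 4292x^3 - 9594x^2 + 11412x - 5643
θ E_{-3} f = -48x^6 + 720x^5 - (12932/3)x^4 + 12876x^3 - 19188x^2 + 11412x
[E_{-3}, θ] f = 144x^5 - 2160x^4 + 12932x^3 - 38628x^2 + 57564x - 34236

the image equals g(x) = 144x^5 - 2160x^4 + 12932x^3 - 38628x^2 + 57564x - 34236


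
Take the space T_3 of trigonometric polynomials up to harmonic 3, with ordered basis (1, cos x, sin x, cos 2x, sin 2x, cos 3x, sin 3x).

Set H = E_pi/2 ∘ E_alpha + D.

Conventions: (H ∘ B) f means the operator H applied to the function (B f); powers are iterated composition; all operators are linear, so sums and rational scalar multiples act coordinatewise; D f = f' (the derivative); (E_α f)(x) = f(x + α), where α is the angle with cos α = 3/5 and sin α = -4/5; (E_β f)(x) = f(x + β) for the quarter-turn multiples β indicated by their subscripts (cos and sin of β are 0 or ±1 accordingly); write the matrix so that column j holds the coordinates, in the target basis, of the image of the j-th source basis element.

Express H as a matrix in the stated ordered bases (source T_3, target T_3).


image of 1: 1
image of cos x: (4/5)cos x - (8/5)sin x
image of sin x: (8/5)cos x + (4/5)sin x
image of cos 2x: (7/25)cos 2x - (74/25)sin 2x
image of sin 2x: (74/25)cos 2x + (7/25)sin 2x
image of cos 3x: -(44/125)cos 3x - (492/125)sin 3x
image of sin 3x: (492/125)cos 3x - (44/125)sin 3x
each image's coordinates form column j of the matrix

the matrix is [[1, 0, 0, 0, 0, 0, 0]; [0, 4/5, 8/5, 0, 0, 0, 0]; [0, -8/5, 4/5, 0, 0, 0, 0]; [0, 0, 0, 7/25, 74/25, 0, 0]; [0, 0, 0, -74/25, 7/25, 0, 0]; [0, 0, 0, 0, 0, -44/125, 492/125]; [0, 0, 0, 0, 0, -492/125, -44/125]] (rows listed top to bottom)


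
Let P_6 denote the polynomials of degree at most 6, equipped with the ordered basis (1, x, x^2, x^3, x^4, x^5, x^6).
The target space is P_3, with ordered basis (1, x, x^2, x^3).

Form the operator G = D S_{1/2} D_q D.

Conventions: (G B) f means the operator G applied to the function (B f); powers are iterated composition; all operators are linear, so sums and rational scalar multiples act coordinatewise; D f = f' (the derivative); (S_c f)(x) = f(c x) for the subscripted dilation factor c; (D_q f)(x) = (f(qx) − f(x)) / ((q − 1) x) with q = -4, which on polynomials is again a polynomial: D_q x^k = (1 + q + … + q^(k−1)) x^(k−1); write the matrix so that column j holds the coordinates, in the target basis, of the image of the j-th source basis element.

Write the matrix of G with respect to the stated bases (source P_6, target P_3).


the matrix is [[0, 0, 0, -9/2, 0, 0, 0]; [0, 0, 0, 0, 26, 0, 0]; [0, 0, 0, 0, 0, -765/8, 0]; [0, 0, 0, 0, 0, 0, 615/2]] (rows listed top to bottom)

image of 1: 0
image of x: 0
image of x^2: 0
image of x^3: -9/2
image of x^4: 26x
image of x^5: -(765/8)x^2
image of x^6: (615/2)x^3
each image's coordinates form column j of the matrix


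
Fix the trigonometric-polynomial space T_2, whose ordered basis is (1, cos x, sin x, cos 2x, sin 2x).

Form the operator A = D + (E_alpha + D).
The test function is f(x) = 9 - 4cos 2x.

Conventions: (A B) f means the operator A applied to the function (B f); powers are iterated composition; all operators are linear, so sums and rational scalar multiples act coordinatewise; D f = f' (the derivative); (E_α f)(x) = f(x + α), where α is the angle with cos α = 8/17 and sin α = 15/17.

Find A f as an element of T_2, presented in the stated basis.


the result is g(x) = 9 + (644/289)cos 2x + (5584/289)sin 2x

D f = 8sin 2x
E_alpha f = 9 + (644/289)cos 2x + (960/289)sin 2x
D f = 8sin 2x
(E_alpha + D) f = 9 + (644/289)cos 2x + (3272/289)sin 2x
(D + (E_alpha + D)) f = 9 + (644/289)cos 2x + (5584/289)sin 2x


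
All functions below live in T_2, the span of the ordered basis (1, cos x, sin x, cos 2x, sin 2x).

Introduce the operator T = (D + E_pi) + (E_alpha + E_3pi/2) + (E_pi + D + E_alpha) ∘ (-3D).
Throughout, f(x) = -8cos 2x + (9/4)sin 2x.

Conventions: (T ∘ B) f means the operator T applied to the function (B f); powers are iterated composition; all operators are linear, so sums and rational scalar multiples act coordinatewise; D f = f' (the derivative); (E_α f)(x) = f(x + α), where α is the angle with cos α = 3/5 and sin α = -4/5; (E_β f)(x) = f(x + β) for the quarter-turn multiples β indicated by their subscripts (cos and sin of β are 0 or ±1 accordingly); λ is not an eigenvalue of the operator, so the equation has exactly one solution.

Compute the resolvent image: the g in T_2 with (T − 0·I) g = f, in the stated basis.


the image equals g(x) = -(155/178)cos 2x + (305/356)sin 2x

write g with unknown coordinates in the stated basis and equate coefficients in (T − 0·I) g = f
solving from the highest basis element down gives g = -(155/178)cos 2x + (305/356)sin 2x
check: T g = -8cos 2x + (9/4)sin 2x
so T g − 0·g = -8cos 2x + (9/4)sin 2x = f ✓


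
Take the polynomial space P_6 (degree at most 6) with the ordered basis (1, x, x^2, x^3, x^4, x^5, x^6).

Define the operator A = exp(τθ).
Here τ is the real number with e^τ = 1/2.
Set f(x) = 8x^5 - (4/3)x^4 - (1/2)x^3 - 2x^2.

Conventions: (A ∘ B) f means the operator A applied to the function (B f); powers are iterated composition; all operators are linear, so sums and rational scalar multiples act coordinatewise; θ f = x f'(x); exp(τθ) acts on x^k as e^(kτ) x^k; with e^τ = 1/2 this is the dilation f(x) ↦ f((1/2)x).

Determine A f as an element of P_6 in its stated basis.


exp(τθ) x^k = e^(kτ) x^k; with e^τ = 1/2 this sends x^k to (1/2)^k x^k
x^2 ↦ 1/4 x^2
x^3 ↦ 1/8 x^3
x^4 ↦ 1/16 x^4
x^5 ↦ 1/32 x^5
applying this coordinatewise to f: exp(τθ) f = (1/4)x^5 - (1/12)x^4 - (1/16)x^3 - (1/2)x^2

the image equals g(x) = (1/4)x^5 - (1/12)x^4 - (1/16)x^3 - (1/2)x^2


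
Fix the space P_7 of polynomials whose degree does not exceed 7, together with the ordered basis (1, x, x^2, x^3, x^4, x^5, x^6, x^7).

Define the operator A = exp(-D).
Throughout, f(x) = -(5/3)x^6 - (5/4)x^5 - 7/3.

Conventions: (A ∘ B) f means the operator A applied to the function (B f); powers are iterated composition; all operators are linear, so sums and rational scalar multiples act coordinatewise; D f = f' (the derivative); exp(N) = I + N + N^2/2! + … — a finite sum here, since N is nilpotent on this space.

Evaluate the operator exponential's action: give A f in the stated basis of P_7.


g(x) = -(5/3)x^6 + (35/4)x^5 - (75/4)x^4 + (125/6)x^3 - (25/2)x^2 + (15/4)x - 11/4

order-1 term: 10x^5 + (25/4)x^4
order-2 term: -25x^4 - (25/2)x^3
order-3 term: (100/3)x^3 + (25/2)x^2
order-4 term: -25x^2 - (25/4)x
order-5 term: 10x + 5/4
order-6 term: -5/3
the series for exp(-D) f terminates at order 6
exp(-D) f = -(5/3)x^6 + (35/4)x^5 - (75/4)x^4 + (125/6)x^3 - (25/2)x^2 + (15/4)x - 11/4


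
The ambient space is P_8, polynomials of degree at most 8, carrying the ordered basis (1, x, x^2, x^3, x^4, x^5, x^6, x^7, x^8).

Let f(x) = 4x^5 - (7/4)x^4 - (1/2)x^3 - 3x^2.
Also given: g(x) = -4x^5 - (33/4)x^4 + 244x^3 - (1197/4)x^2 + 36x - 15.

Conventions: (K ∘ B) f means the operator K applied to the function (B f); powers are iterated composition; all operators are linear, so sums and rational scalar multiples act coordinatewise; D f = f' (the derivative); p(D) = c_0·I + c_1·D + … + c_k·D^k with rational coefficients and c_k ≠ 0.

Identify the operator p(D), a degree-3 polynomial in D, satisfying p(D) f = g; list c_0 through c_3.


D^0 f = 4x^5 - (7/4)x^4 - (1/2)x^3 - 3x^2
D^1 f = 20x^4 - 7x^3 - (3/2)x^2 - 6x
D^2 f = 80x^3 - 21x^2 - 3x - 6
D^3 f = 240x^2 - 42x - 3
matching coefficients of g against c_0 f + c_1 Df + … from the top degree down determines the c_i
solution: c_0 = -1, c_1 = -1/2, c_2 = 3, c_3 = -1

c_0 = -1, c_1 = -1/2, c_2 = 3, c_3 = -1


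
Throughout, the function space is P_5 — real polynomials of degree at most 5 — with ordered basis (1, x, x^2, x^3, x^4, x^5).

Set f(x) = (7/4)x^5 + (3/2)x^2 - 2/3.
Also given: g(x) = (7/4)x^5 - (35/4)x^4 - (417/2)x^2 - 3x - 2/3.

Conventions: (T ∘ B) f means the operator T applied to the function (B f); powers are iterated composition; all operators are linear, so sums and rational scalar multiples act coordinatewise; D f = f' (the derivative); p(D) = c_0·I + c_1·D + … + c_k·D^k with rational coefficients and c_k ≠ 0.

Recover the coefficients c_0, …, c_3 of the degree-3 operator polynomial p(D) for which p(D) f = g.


c_0 = 1, c_1 = -1, c_2 = 0, c_3 = -2

D^0 f = (7/4)x^5 + (3/2)x^2 - 2/3
D^1 f = (35/4)x^4 + 3x
D^2 f = 35x^3 + 3
D^3 f = 105x^2
matching coefficients of g against c_0 f + c_1 Df + … from the top degree down determines the c_i
solution: c_0 = 1, c_1 = -1, c_2 = 0, c_3 = -2


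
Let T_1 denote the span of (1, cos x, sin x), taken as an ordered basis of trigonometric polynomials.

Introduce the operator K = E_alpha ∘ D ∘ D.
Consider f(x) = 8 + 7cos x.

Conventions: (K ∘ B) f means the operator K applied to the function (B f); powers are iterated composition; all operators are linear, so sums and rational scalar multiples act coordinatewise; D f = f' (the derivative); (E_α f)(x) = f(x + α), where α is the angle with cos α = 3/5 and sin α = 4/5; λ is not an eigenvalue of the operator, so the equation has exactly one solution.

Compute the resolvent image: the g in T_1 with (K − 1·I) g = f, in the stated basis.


write g with unknown coordinates in the stated basis and equate coefficients in (K − 1·I) g = f
solving from the highest basis element down gives g = -8 - (7/2)cos x - (7/4)sin x
check: K g = (7/2)cos x - (7/4)sin x
so K g − 1·g = 8 + 7cos x = f ✓

g(x) = -8 - (7/2)cos x - (7/4)sin x


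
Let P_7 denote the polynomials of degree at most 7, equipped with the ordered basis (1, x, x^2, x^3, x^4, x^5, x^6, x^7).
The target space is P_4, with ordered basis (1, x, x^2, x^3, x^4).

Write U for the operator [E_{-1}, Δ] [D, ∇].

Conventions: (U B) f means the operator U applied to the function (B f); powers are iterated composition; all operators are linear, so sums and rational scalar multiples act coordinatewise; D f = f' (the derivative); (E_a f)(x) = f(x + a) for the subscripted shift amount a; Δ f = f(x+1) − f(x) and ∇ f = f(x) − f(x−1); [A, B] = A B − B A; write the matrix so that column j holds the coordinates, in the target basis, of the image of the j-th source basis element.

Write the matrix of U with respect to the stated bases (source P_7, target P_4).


the matrix is [[0, 0, 0, 0, 0, 0, 0, 0]; [0, 0, 0, 0, 0, 0, 0, 0]; [0, 0, 0, 0, 0, 0, 0, 0]; [0, 0, 0, 0, 0, 0, 0, 0]; [0, 0, 0, 0, 0, 0, 0, 0]] (rows listed top to bottom)

image of 1: 0
image of x: 0
image of x^2: 0
image of x^3: 0
image of x^4: 0
image of x^5: 0
image of x^6: 0
image of x^7: 0
each image's coordinates form column j of the matrix


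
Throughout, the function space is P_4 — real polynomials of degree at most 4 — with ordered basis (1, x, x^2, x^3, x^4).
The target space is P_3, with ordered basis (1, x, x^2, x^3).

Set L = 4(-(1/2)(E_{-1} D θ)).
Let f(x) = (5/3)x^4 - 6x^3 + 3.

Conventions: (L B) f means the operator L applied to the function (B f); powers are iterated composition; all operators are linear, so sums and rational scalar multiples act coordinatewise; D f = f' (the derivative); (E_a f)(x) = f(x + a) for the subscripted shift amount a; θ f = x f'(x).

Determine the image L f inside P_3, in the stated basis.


the image equals g(x) = -(160/3)x^3 + 268x^2 - 376x + 484/3

θ f = (20/3)x^4 - 18x^3
D θ f = (80/3)x^3 - 54x^2
E_{-1} D θ f = (80/3)x^3 - 134x^2 + 188x - 242/3
(-(1/2)(E_{-1} D θ)) f = -(40/3)x^3 + 67x^2 - 94x + 121/3
(4(-(1/2)(E_{-1} D θ))) f = -(160/3)x^3 + 268x^2 - 376x + 484/3
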